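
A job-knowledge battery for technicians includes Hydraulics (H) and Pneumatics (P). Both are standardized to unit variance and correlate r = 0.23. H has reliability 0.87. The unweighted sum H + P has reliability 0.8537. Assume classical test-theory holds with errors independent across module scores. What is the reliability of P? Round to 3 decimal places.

Var(H+P) = 2 + 2·0.23 = 2.460.
True-score variance = ρ_H + ρ_P + 2·0.23, so 0.8537 = (0.87 + ρ_P + 0.46) / 2.460.
ρ_P = 0.8537·2.460 − 0.87 − 0.46 = 0.770.

0.770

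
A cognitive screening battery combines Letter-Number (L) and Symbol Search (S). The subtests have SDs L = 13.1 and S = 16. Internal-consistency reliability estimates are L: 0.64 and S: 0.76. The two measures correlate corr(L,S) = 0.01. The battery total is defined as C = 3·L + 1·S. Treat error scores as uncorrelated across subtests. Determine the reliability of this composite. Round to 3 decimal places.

0.659

Var(C) = 3²·13.1² + 16² + 2·[3·13.1·16·0.01] = 1800.49 + 12.576 = 1813.07.
Because errors are independent across components, Cov(Tᵢ,Tⱼ) = Cov(Xᵢ,Xⱼ); the off-diagonal part of the true-score variance is the same as above.
True-score variance = [3²·13.1²·0.64 + 16²·0.76] + 12.576 = 1183.03 + 12.576 = 1195.61.
Reliability = 1195.61 / 1813.07 = 0.659.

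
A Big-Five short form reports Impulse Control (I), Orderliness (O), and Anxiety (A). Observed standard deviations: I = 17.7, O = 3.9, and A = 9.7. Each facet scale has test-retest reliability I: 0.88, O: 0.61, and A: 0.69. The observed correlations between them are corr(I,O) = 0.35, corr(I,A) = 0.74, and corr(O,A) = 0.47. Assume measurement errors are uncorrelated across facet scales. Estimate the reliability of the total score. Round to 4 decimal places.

0.9044

Var(I+O+A) = 17.7² + 3.9² + 9.7² + 2·[17.7·3.9·0.35 + 17.7·9.7·0.74 + 3.9·9.7·0.47] = 422.59 + 337.982 = 760.572.
Under uncorrelated errors the observed covariances equal the true-score covariances, so only the own-variance terms attenuate.
True-score variance = [17.7²·0.88 + 3.9²·0.61 + 9.7²·0.69] + 337.982 = 349.895 + 337.982 = 687.878.
Reliability = 687.878 / 760.572 = 0.9044.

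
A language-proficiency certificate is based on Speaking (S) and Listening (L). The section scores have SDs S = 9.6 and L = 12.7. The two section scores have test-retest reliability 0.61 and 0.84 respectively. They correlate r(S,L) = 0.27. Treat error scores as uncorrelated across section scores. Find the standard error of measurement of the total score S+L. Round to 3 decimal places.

Var(total) = 253.45 + 65.8368 = 319.287.
True-score variance = 191.701 + 65.8368 = 257.538, so reliability = 0.8066.
Error variance = 319.287 − 257.538 = 61.7488; SEM = √61.7488 = 7.858.

7.858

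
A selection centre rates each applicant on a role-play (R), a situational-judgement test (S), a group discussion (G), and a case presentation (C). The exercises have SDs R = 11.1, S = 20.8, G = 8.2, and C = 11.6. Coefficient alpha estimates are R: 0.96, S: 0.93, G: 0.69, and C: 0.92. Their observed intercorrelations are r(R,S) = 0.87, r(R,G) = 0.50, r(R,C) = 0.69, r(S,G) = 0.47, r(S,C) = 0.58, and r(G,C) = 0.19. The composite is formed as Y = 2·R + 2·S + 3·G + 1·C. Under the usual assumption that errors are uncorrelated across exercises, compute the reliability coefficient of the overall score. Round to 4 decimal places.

0.9522

Var(Y) = 2²·11.1² + 2²·20.8² + 3²·8.2² + 11.6² + 2·[4·11.1·20.8·0.87 + 6·11.1·8.2·0.50 + 2·11.1·11.6·0.69 + 6·20.8·8.2·0.47 + 2·20.8·11.6·0.58 + 3·8.2·11.6·0.19] = 2963.12 + 4138.59 = 7101.71.
With uncorrelated errors the cross-covariances are all true-score covariance, so they carry over unchanged; only the diagonal terms shrink to ρᵢσᵢ².
True-score variance = [2²·11.1²·0.96 + 2²·20.8²·0.93 + 3²·8.2²·0.69 + 11.6²·0.92] + 4138.59 = 2623.9 + 4138.59 = 6762.49.
Reliability = 6762.49 / 7101.71 = 0.9522.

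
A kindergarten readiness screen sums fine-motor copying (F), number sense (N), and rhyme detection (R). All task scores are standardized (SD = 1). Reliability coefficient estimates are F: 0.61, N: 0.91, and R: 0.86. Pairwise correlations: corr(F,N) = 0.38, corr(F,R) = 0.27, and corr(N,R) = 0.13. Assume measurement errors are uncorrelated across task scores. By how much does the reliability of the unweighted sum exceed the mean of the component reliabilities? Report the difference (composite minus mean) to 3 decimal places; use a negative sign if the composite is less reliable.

Var(sum) = 3 + 1.56 = 4.56; true-score variance = 2.38 + 1.56 = 3.94; composite reliability = 0.8640.
Mean component reliability = 0.7933.
Difference = 0.8640 − 0.7933 = 0.071.

0.071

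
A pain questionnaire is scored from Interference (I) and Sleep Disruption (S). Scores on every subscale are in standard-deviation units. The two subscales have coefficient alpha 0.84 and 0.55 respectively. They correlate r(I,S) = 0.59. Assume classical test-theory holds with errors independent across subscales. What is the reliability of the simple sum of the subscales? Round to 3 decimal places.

0.808

Var(I+S) = 2 + 2·[0.59] = 2 + 1.18 = 3.18.
Because errors are independent across components, Cov(Tᵢ,Tⱼ) = Cov(Xᵢ,Xⱼ); the off-diagonal part of the true-score variance is the same as above.
True-score variance = [0.84 + 0.55] + 1.18 = 1.39 + 1.18 = 2.57.
Reliability = 2.57 / 3.18 = 0.808.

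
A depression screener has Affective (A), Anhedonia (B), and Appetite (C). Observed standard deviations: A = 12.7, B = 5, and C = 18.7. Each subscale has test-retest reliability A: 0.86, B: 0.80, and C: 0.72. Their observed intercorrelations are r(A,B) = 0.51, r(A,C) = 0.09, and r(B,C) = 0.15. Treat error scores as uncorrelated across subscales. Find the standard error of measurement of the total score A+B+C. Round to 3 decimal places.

11.202

Var(total) = 535.98 + 135.568 = 671.548.
True-score variance = 410.486 + 135.568 = 546.054, so reliability = 0.8131.
Error variance = 671.548 − 546.054 = 125.494; SEM = √125.494 = 11.202.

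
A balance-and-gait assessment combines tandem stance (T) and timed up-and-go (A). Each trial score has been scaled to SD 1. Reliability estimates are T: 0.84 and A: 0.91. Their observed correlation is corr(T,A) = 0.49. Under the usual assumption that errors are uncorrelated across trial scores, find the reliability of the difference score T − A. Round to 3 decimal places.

0.755

Var(T−A) = 1 + 1 − 2·0.49 = 2 − 0.98 = 1.02.
Because errors are independent across components, Cov(Tᵢ,Tⱼ) = Cov(Xᵢ,Xⱼ); the off-diagonal part of the true-score variance is the same as above.
True-score variance = [0.84 + 0.91] − 0.98 = 1.75 − 0.98 = 0.77.
Reliability = 0.77 / 1.02 = 0.755.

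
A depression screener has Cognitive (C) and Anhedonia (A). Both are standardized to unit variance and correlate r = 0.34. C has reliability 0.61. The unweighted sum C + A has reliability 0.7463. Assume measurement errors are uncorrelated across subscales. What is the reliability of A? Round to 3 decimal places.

Var(C+A) = 2 + 2·0.34 = 2.680.
True-score variance = ρ_C + ρ_A + 2·0.34, so 0.7463 = (0.61 + ρ_A + 0.68) / 2.680.
ρ_A = 0.7463·2.680 − 0.61 − 0.68 = 0.710.

0.710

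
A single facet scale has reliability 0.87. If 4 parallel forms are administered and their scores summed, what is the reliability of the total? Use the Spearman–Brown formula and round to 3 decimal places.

0.964

ρ_k = kρ / (1 + (k−1)ρ) = 4·0.87 / (1 + 3·0.87) = 3.480 / 3.610 = 0.964.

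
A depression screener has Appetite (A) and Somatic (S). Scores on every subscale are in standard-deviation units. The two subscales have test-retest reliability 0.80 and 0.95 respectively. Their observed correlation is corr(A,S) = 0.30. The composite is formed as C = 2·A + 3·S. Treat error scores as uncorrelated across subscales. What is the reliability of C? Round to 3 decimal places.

Var(C) = 2² + 3² + 2·[6·0.30] = 13 + 3.6 = 16.6.
With uncorrelated errors the cross-covariances are all true-score covariance, so they carry over unchanged; only the diagonal terms shrink to ρᵢσᵢ².
True-score variance = [2²·0.80 + 3²·0.95] + 3.6 = 11.75 + 3.6 = 15.35.
Reliability = 15.35 / 16.6 = 0.925.

0.925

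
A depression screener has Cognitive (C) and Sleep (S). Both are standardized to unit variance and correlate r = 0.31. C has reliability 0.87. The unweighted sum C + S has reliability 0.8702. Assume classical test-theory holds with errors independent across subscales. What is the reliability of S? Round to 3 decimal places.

0.790

Var(C+S) = 2 + 2·0.31 = 2.620.
True-score variance = ρ_C + ρ_S + 2·0.31, so 0.8702 = (0.87 + ρ_S + 0.62) / 2.620.
ρ_S = 0.8702·2.620 − 0.87 − 0.62 = 0.790.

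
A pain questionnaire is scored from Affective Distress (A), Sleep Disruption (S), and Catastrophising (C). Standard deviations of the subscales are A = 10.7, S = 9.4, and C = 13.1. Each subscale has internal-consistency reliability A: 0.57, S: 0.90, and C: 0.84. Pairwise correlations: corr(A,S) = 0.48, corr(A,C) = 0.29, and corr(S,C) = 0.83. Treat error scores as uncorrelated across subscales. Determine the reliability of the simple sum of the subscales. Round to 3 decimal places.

Var(A+S+C) = 10.7² + 9.4² + 13.1² + 2·[10.7·9.4·0.48 + 10.7·13.1·0.29 + 9.4·13.1·0.83] = 374.46 + 382.268 = 756.728.
Because errors are independent across components, Cov(Tᵢ,Tⱼ) = Cov(Xᵢ,Xⱼ); the off-diagonal part of the true-score variance is the same as above.
True-score variance = [10.7²·0.57 + 9.4²·0.90 + 13.1²·0.84] + 382.268 = 288.936 + 382.268 = 671.203.
Reliability = 671.203 / 756.728 = 0.887.

0.887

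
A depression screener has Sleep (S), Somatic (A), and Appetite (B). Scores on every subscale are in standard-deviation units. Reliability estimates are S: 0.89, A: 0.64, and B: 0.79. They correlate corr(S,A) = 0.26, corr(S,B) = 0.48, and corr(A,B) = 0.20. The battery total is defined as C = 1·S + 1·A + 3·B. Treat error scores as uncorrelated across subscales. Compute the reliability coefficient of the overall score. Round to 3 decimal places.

0.849

Var(C) = 1 + 1 + 3² + 2·[0.26 + 3·0.48 + 3·0.20] = 11 + 4.6 = 15.6.
Under uncorrelated errors the observed covariances equal the true-score covariances, so only the own-variance terms attenuate.
True-score variance = [0.89 + 0.64 + 3²·0.79] + 4.6 = 8.64 + 4.6 = 13.24.
Reliability = 13.24 / 15.6 = 0.849.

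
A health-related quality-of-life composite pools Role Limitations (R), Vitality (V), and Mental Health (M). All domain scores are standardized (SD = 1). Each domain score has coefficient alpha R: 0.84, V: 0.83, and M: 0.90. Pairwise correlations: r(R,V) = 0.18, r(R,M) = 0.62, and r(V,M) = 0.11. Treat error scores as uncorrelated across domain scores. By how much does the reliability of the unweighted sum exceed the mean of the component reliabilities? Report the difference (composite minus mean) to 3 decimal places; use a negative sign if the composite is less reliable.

Var(sum) = 3 + 1.82 = 4.82; true-score variance = 2.57 + 1.82 = 4.39; composite reliability = 0.9108.
Mean component reliability = 0.8567.
Difference = 0.9108 − 0.8567 = 0.054.

0.054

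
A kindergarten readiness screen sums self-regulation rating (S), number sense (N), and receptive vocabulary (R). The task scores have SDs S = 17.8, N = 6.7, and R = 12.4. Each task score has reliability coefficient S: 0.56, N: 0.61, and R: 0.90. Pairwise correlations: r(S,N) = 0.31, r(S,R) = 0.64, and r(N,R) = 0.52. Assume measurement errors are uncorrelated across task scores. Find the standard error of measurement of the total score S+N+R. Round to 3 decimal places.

13.126

Var(total) = 515.49 + 442.866 = 958.356.
True-score variance = 343.197 + 442.866 = 786.063, so reliability = 0.8202.
Error variance = 958.356 − 786.063 = 172.293; SEM = √172.293 = 13.126.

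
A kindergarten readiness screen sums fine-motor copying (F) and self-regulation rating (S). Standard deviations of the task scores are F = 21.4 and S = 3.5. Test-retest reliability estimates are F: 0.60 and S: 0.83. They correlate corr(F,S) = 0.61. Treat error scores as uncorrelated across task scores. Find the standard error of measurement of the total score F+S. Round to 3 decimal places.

13.611

Var(total) = 470.21 + 91.378 = 561.588.
True-score variance = 284.943 + 91.378 = 376.321, so reliability = 0.6701.
Error variance = 561.588 − 376.321 = 185.267; SEM = √185.267 = 13.611.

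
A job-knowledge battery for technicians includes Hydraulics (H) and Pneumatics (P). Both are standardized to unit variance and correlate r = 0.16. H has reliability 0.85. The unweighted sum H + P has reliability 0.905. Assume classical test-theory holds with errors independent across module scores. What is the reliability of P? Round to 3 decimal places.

0.930

Var(H+P) = 2 + 2·0.16 = 2.320.
True-score variance = ρ_H + ρ_P + 2·0.16, so 0.905 = (0.85 + ρ_P + 0.32) / 2.320.
ρ_P = 0.905·2.320 − 0.85 − 0.32 = 0.930.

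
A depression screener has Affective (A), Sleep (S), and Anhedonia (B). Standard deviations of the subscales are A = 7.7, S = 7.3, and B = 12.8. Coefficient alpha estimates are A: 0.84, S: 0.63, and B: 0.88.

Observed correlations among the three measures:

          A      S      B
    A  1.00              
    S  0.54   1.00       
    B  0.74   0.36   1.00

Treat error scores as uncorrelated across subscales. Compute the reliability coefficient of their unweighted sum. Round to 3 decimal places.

0.911

Var(A+S+B) = 7.7² + 7.3² + 12.8² + 2·[7.7·7.3·0.54 + 7.7·12.8·0.74 + 7.3·12.8·0.36] = 276.42 + 273.852 = 550.272.
Under uncorrelated errors the observed covariances equal the true-score covariances, so only the own-variance terms attenuate.
True-score variance = [7.7²·0.84 + 7.3²·0.63 + 12.8²·0.88] + 273.852 = 227.556 + 273.852 = 501.408.
Reliability = 501.408 / 550.272 = 0.911.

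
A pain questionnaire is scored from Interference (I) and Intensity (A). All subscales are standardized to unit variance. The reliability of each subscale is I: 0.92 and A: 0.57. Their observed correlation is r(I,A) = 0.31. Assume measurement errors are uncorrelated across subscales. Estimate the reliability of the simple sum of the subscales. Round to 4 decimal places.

Var(I+A) = 2 + 2·[0.31] = 2 + 0.62 = 2.62.
With uncorrelated errors the cross-covariances are all true-score covariance, so they carry over unchanged; only the diagonal terms shrink to ρᵢσᵢ².
True-score variance = [0.92 + 0.57] + 0.62 = 1.49 + 0.62 = 2.11.
Reliability = 2.11 / 2.62 = 0.8053.

0.8053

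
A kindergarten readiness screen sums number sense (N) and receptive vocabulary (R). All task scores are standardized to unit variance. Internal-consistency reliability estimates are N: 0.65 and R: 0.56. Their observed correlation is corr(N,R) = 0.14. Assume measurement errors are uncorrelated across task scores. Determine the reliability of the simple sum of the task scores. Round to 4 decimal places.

0.6535

Var(N+R) = 2 + 2·[0.14] = 2 + 0.28 = 2.28.
Because errors are independent across components, Cov(Tᵢ,Tⱼ) = Cov(Xᵢ,Xⱼ); the off-diagonal part of the true-score variance is the same as above.
True-score variance = [0.65 + 0.56] + 0.28 = 1.21 + 0.28 = 1.49.
Reliability = 1.49 / 2.28 = 0.6535.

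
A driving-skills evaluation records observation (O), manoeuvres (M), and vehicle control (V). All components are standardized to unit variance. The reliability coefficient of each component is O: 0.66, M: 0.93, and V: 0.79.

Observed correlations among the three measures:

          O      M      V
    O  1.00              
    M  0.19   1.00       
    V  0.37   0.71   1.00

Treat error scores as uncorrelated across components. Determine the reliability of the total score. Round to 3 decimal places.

0.888

Var(O+M+V) = 3 + 2·[0.19 + 0.37 + 0.71] = 3 + 2.54 = 5.54.
Because errors are independent across components, Cov(Tᵢ,Tⱼ) = Cov(Xᵢ,Xⱼ); the off-diagonal part of the true-score variance is the same as above.
True-score variance = [0.66 + 0.93 + 0.79] + 2.54 = 2.38 + 2.54 = 4.92.
Reliability = 4.92 / 5.54 = 0.888.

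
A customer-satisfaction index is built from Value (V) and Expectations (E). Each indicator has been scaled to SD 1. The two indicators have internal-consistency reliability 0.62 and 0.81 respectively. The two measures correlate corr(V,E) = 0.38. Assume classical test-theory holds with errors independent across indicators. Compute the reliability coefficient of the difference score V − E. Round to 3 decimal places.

Var(V−E) = 1 + 1 − 2·0.38 = 2 − 0.76 = 1.24.
Because errors are independent across components, Cov(Tᵢ,Tⱼ) = Cov(Xᵢ,Xⱼ); the off-diagonal part of the true-score variance is the same as above.
True-score variance = [0.62 + 0.81] − 0.76 = 1.43 − 0.76 = 0.67.
Reliability = 0.67 / 1.24 = 0.540.

0.540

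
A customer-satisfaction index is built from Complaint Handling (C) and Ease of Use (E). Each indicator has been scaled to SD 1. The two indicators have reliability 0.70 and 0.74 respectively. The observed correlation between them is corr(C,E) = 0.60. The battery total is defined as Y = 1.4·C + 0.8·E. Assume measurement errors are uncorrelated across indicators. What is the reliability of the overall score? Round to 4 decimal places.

Var(Y) = 1.4² + 0.8² + 2·[1.12·0.60] = 2.6 + 1.344 = 3.944.
With uncorrelated errors the cross-covariances are all true-score covariance, so they carry over unchanged; only the diagonal terms shrink to ρᵢσᵢ².
True-score variance = [1.4²·0.70 + 0.8²·0.74] + 1.344 = 1.8456 + 1.344 = 3.1896.
Reliability = 3.1896 / 3.944 = 0.8087.

0.8087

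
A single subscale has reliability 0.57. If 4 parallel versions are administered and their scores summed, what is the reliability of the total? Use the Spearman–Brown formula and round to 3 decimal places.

0.841

ρ_k = kρ / (1 + (k−1)ρ) = 4·0.57 / (1 + 3·0.57) = 2.280 / 2.710 = 0.841.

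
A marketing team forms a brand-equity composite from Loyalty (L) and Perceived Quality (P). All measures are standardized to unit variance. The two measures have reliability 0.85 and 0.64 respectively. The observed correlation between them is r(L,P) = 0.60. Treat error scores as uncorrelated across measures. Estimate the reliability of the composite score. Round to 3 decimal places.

Var(L+P) = 2 + 2·[0.60] = 2 + 1.2 = 3.2.
With uncorrelated errors the cross-covariances are all true-score covariance, so they carry over unchanged; only the diagonal terms shrink to ρᵢσᵢ².
True-score variance = [0.85 + 0.64] + 1.2 = 1.49 + 1.2 = 2.69.
Reliability = 2.69 / 3.2 = 0.841.

0.841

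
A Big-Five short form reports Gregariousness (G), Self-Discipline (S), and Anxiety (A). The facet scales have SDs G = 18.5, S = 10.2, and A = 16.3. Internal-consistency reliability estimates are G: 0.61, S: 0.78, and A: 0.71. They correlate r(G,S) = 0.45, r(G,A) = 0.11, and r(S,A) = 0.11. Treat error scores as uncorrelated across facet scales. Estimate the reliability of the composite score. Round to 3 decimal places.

0.763

Var(G+S+A) = 18.5² + 10.2² + 16.3² + 2·[18.5·10.2·0.45 + 18.5·16.3·0.11 + 10.2·16.3·0.11] = 711.98 + 272.748 = 984.728.
Under uncorrelated errors the observed covariances equal the true-score covariances, so only the own-variance terms attenuate.
True-score variance = [18.5²·0.61 + 10.2²·0.78 + 16.3²·0.71] + 272.748 = 478.564 + 272.748 = 751.312.
Reliability = 751.312 / 984.728 = 0.763.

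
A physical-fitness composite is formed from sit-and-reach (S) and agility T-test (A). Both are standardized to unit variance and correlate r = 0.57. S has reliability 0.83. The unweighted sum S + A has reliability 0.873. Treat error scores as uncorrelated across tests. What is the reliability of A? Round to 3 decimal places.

0.771

Var(S+A) = 2 + 2·0.57 = 3.140.
True-score variance = ρ_S + ρ_A + 2·0.57, so 0.873 = (0.83 + ρ_A + 1.14) / 3.140.
ρ_A = 0.873·3.140 − 0.83 − 1.14 = 0.771.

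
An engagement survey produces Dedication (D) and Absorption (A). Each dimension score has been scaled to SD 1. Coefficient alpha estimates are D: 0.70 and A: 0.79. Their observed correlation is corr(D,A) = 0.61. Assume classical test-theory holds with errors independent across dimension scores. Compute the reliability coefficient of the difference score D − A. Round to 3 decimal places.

0.346

Var(D−A) = 1 + 1 − 2·0.61 = 2 − 1.22 = 0.78.
With uncorrelated errors the cross-covariances are all true-score covariance, so they carry over unchanged; only the diagonal terms shrink to ρᵢσᵢ².
True-score variance = [0.70 + 0.79] − 1.22 = 1.49 − 1.22 = 0.27.
Reliability = 0.27 / 0.78 = 0.346.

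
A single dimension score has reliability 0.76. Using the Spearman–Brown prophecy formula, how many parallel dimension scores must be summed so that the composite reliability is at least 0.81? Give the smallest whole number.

k ≥ ρ*(1−ρ₁)/(ρ₁(1−ρ*)) = 0.81·0.24 / (0.76·0.19) = 1.346.
Smallest integer k = 2.

2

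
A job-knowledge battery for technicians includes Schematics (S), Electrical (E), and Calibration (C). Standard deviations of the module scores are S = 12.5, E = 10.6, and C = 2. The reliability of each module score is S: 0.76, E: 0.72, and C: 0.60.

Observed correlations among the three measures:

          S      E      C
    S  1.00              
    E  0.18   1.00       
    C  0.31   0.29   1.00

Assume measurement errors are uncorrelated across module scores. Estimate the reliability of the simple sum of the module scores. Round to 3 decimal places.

0.797

Var(S+E+C) = 12.5² + 10.6² + 2² + 2·[12.5·10.6·0.18 + 12.5·2·0.31 + 10.6·2·0.29] = 272.61 + 75.496 = 348.106.
Because errors are independent across components, Cov(Tᵢ,Tⱼ) = Cov(Xᵢ,Xⱼ); the off-diagonal part of the true-score variance is the same as above.
True-score variance = [12.5²·0.76 + 10.6²·0.72 + 2²·0.60] + 75.496 = 202.049 + 75.496 = 277.545.
Reliability = 277.545 / 348.106 = 0.797.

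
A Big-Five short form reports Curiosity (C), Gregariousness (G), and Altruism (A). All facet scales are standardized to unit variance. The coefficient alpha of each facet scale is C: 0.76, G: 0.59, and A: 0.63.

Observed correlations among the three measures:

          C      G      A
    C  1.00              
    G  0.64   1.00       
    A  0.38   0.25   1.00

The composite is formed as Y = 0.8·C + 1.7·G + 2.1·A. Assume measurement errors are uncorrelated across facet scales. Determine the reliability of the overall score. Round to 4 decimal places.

0.7669

Var(Y) = 0.8² + 1.7² + 2.1² + 2·[1.36·0.64 + 1.68·0.38 + 3.57·0.25] = 7.94 + 4.8026 = 12.7426.
Under uncorrelated errors the observed covariances equal the true-score covariances, so only the own-variance terms attenuate.
True-score variance = [0.8²·0.76 + 1.7²·0.59 + 2.1²·0.63] + 4.8026 = 4.9698 + 4.8026 = 9.7724.
Reliability = 9.7724 / 12.7426 = 0.7669.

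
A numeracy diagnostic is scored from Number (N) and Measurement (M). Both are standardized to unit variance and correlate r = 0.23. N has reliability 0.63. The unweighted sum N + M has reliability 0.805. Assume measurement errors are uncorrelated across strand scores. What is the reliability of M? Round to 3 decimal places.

Var(N+M) = 2 + 2·0.23 = 2.460.
True-score variance = ρ_N + ρ_M + 2·0.23, so 0.805 = (0.63 + ρ_M + 0.46) / 2.460.
ρ_M = 0.805·2.460 − 0.63 − 0.46 = 0.890.

0.890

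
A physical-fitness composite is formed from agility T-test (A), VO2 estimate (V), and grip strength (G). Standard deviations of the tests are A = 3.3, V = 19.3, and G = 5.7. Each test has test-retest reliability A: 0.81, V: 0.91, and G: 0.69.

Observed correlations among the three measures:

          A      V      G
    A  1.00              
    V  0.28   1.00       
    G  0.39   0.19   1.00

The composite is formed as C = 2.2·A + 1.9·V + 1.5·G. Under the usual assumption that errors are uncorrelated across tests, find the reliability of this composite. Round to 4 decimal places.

0.9140

Var(C) = 2.2²·3.3² + 1.9²·19.3² + 1.5²·5.7² + 2·[4.18·3.3·19.3·0.28 + 3.3·3.3·5.7·0.39 + 2.85·19.3·5.7·0.19] = 1470.5 + 316.643 = 1787.14.
Under uncorrelated errors the observed covariances equal the true-score covariances, so only the own-variance terms attenuate.
True-score variance = [2.2²·3.3²·0.81 + 1.9²·19.3²·0.91 + 1.5²·5.7²·0.69] + 316.643 = 1316.8 + 316.643 = 1633.44.
Reliability = 1633.44 / 1787.14 = 0.9140.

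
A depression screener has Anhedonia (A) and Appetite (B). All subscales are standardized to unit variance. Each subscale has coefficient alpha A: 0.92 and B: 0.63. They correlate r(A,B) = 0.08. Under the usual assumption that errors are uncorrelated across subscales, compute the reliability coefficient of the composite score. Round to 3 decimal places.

0.792

Var(A+B) = 2 + 2·[0.08] = 2 + 0.16 = 2.16.
With uncorrelated errors the cross-covariances are all true-score covariance, so they carry over unchanged; only the diagonal terms shrink to ρᵢσᵢ².
True-score variance = [0.92 + 0.63] + 0.16 = 1.55 + 0.16 = 1.71.
Reliability = 1.71 / 2.16 = 0.792.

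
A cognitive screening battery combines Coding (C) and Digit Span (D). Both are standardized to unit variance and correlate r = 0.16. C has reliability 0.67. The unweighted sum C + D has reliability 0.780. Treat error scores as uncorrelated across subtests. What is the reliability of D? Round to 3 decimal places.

0.820

Var(C+D) = 2 + 2·0.16 = 2.320.
True-score variance = ρ_C + ρ_D + 2·0.16, so 0.780 = (0.67 + ρ_D + 0.32) / 2.320.
ρ_D = 0.780·2.320 − 0.67 − 0.32 = 0.820.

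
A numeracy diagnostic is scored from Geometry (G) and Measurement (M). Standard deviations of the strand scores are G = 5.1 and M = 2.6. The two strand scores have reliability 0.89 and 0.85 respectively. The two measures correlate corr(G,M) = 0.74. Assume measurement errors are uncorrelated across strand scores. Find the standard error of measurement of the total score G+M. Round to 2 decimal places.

Var(total) = 32.77 + 19.6248 = 52.3948.
True-score variance = 28.8949 + 19.6248 = 48.5197, so reliability = 0.9260.
Error variance = 52.3948 − 48.5197 = 3.8751; SEM = √3.8751 = 1.97.

1.97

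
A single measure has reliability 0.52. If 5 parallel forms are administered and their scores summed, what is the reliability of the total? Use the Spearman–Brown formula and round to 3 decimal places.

0.844

ρ_k = kρ / (1 + (k−1)ρ) = 5·0.52 / (1 + 4·0.52) = 2.600 / 3.080 = 0.844.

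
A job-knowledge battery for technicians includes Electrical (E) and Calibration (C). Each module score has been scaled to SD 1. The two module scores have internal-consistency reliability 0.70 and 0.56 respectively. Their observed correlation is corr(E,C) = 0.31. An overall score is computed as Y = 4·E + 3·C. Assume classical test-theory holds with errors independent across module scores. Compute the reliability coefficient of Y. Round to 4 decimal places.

Var(Y) = 4² + 3² + 2·[12·0.31] = 25 + 7.44 = 32.44.
Because errors are independent across components, Cov(Tᵢ,Tⱼ) = Cov(Xᵢ,Xⱼ); the off-diagonal part of the true-score variance is the same as above.
True-score variance = [4²·0.70 + 3²·0.56] + 7.44 = 16.24 + 7.44 = 23.68.
Reliability = 23.68 / 32.44 = 0.7300.

0.7300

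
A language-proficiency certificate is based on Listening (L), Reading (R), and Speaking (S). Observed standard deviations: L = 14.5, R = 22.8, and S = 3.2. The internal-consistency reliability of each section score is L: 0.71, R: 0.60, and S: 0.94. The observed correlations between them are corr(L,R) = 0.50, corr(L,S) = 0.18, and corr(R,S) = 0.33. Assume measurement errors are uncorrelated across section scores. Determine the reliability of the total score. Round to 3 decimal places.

0.763

Var(L+R+S) = 14.5² + 22.8² + 3.2² + 2·[14.5·22.8·0.50 + 14.5·3.2·0.18 + 22.8·3.2·0.33] = 740.33 + 395.458 = 1135.79.
With uncorrelated errors the cross-covariances are all true-score covariance, so they carry over unchanged; only the diagonal terms shrink to ρᵢσᵢ².
True-score variance = [14.5²·0.71 + 22.8²·0.60 + 3.2²·0.94] + 395.458 = 470.807 + 395.458 = 866.265.
Reliability = 866.265 / 1135.79 = 0.763.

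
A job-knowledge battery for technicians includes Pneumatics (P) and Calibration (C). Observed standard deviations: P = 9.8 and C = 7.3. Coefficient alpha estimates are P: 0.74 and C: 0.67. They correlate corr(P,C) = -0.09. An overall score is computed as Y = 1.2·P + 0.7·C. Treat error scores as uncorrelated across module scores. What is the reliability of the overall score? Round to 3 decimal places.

Var(Y) = 1.2²·9.8² + 0.7²·7.3² + 2·[0.84·9.8·7.3·(-0.09)] = 164.41 − 10.8168 = 153.593.
With uncorrelated errors the cross-covariances are all true-score covariance, so they carry over unchanged; only the diagonal terms shrink to ρᵢσᵢ².
True-score variance = [1.2²·9.8²·0.74 + 0.7²·7.3²·0.67] − 10.8168 = 119.835 − 10.8168 = 109.018.
Reliability = 109.018 / 153.593 = 0.710.

0.710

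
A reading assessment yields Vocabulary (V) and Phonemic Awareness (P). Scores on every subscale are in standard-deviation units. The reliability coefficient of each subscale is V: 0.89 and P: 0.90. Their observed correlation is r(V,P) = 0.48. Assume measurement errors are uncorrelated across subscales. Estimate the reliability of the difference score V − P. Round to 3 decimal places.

0.798

Var(V−P) = 1 + 1 − 2·0.48 = 2 − 0.96 = 1.04.
Under uncorrelated errors the observed covariances equal the true-score covariances, so only the own-variance terms attenuate.
True-score variance = [0.89 + 0.90] − 0.96 = 1.79 − 0.96 = 0.83.
Reliability = 0.83 / 1.04 = 0.798.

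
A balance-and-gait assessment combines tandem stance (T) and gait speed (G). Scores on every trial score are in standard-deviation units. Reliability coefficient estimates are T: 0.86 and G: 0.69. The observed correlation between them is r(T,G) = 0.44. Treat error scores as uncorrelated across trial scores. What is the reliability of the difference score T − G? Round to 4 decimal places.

Var(T−G) = 1 + 1 − 2·0.44 = 2 − 0.88 = 1.12.
Because errors are independent across components, Cov(Tᵢ,Tⱼ) = Cov(Xᵢ,Xⱼ); the off-diagonal part of the true-score variance is the same as above.
True-score variance = [0.86 + 0.69] − 0.88 = 1.55 − 0.88 = 0.67.
Reliability = 0.67 / 1.12 = 0.5982.

0.5982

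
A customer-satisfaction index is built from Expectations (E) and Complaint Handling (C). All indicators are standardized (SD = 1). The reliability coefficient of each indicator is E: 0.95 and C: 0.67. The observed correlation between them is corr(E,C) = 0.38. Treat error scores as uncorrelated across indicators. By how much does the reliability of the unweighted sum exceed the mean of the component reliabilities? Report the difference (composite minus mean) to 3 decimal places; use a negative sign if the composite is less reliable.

0.052

Var(sum) = 2 + 0.76 = 2.76; true-score variance = 1.62 + 0.76 = 2.38; composite reliability = 0.8623.
Mean component reliability = 0.8100.
Difference = 0.8623 − 0.8100 = 0.052.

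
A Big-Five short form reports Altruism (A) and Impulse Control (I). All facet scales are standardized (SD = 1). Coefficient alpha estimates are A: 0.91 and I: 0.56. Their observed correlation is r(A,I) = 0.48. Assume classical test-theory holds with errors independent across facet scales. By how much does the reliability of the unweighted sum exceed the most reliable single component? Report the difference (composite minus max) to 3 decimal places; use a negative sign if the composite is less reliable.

Var(sum) = 2 + 0.96 = 2.96; true-score variance = 1.47 + 0.96 = 2.43; composite reliability = 0.8209.
Max component reliability = 0.9100.
Difference = 0.8209 − 0.9100 = -0.089.

-0.089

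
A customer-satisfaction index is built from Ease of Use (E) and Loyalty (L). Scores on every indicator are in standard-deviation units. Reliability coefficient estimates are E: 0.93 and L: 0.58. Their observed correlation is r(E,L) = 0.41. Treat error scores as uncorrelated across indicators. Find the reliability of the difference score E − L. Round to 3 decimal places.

Var(E−L) = 1 + 1 − 2·0.41 = 2 − 0.82 = 1.18.
Under uncorrelated errors the observed covariances equal the true-score covariances, so only the own-variance terms attenuate.
True-score variance = [0.93 + 0.58] − 0.82 = 1.51 − 0.82 = 0.69.
Reliability = 0.69 / 1.18 = 0.585.

0.585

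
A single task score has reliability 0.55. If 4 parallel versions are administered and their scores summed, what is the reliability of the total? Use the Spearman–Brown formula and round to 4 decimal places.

0.8302

ρ_k = kρ / (1 + (k−1)ρ) = 4·0.55 / (1 + 3·0.55) = 2.200 / 2.650 = 0.8302.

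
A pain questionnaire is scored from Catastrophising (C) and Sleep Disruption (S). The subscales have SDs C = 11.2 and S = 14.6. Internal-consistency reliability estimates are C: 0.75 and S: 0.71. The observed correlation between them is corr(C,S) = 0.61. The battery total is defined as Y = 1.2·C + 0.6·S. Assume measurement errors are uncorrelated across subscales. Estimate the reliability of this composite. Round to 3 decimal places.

0.832

Var(Y) = 1.2²·11.2² + 0.6²·14.6² + 2·[0.72·11.2·14.6·0.61] = 257.371 + 143.636 = 401.007.
Because errors are independent across components, Cov(Tᵢ,Tⱼ) = Cov(Xᵢ,Xⱼ); the off-diagonal part of the true-score variance is the same as above.
True-score variance = [1.2²·11.2²·0.75 + 0.6²·14.6²·0.71] + 143.636 = 189.959 + 143.636 = 333.595.
Reliability = 333.595 / 401.007 = 0.832.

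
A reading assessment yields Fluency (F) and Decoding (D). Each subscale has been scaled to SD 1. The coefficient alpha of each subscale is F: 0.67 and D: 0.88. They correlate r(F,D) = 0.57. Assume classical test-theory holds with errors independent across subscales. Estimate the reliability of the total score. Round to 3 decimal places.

0.857

Var(F+D) = 2 + 2·[0.57] = 2 + 1.14 = 3.14.
Under uncorrelated errors the observed covariances equal the true-score covariances, so only the own-variance terms attenuate.
True-score variance = [0.67 + 0.88] + 1.14 = 1.55 + 1.14 = 2.69.
Reliability = 2.69 / 3.14 = 0.857.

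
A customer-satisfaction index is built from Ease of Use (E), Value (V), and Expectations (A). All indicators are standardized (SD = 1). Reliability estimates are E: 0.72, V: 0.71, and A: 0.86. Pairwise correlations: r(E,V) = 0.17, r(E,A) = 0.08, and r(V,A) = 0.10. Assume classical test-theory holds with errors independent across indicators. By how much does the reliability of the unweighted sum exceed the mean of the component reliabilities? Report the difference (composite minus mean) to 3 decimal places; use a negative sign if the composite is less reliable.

Var(sum) = 3 + 0.7 = 3.7; true-score variance = 2.29 + 0.7 = 2.99; composite reliability = 0.8081.
Mean component reliability = 0.7633.
Difference = 0.8081 − 0.7633 = 0.045.

0.045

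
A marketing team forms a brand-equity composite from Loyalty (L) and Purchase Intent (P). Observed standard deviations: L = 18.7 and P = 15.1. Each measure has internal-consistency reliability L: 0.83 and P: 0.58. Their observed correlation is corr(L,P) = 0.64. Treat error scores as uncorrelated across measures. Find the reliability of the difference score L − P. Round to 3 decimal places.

Var(L−P) = 18.7² + 15.1² − 2·18.7·15.1·0.64 = 577.7 − 361.434 = 216.266.
Because errors are independent across components, Cov(Tᵢ,Tⱼ) = Cov(Xᵢ,Xⱼ); the off-diagonal part of the true-score variance is the same as above.
True-score variance = [18.7²·0.83 + 15.1²·0.58] − 361.434 = 422.488 − 361.434 = 61.0549.
Reliability = 61.0549 / 216.266 = 0.282.

0.282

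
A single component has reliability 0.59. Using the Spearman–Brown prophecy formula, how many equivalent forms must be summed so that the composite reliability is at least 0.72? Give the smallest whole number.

2

k ≥ ρ*(1−ρ₁)/(ρ₁(1−ρ*)) = 0.72·0.41 / (0.59·0.28) = 1.787.
Smallest integer k = 2.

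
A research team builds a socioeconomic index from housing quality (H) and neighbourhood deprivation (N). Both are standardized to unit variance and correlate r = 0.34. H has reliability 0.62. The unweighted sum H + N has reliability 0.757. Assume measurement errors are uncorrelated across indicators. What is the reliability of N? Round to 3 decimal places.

Var(H+N) = 2 + 2·0.34 = 2.680.
True-score variance = ρ_H + ρ_N + 2·0.34, so 0.757 = (0.62 + ρ_N + 0.68) / 2.680.
ρ_N = 0.757·2.680 − 0.62 − 0.68 = 0.729.

0.729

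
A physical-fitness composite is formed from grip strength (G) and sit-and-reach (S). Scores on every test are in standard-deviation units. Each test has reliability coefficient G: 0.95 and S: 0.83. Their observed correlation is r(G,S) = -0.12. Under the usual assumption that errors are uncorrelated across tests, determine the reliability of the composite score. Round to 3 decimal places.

Var(G+S) = 2 + 2·[(-0.12)] = 2 − 0.24 = 1.76.
Under uncorrelated errors the observed covariances equal the true-score covariances, so only the own-variance terms attenuate.
True-score variance = [0.95 + 0.83] − 0.24 = 1.78 − 0.24 = 1.54.
Reliability = 1.54 / 1.76 = 0.875.

0.875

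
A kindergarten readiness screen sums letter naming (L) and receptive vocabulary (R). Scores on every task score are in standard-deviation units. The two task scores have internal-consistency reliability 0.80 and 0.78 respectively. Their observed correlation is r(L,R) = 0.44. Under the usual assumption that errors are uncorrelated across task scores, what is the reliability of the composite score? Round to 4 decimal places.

0.8542

Var(L+R) = 2 + 2·[0.44] = 2 + 0.88 = 2.88.
Under uncorrelated errors the observed covariances equal the true-score covariances, so only the own-variance terms attenuate.
True-score variance = [0.80 + 0.78] + 0.88 = 1.58 + 0.88 = 2.46.
Reliability = 2.46 / 2.88 = 0.8542.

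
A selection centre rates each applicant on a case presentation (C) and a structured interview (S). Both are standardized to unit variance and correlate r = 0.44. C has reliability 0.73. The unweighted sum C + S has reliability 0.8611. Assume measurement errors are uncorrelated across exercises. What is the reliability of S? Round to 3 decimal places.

0.870

Var(C+S) = 2 + 2·0.44 = 2.880.
True-score variance = ρ_C + ρ_S + 2·0.44, so 0.8611 = (0.73 + ρ_S + 0.88) / 2.880.
ρ_S = 0.8611·2.880 − 0.73 − 0.88 = 0.870.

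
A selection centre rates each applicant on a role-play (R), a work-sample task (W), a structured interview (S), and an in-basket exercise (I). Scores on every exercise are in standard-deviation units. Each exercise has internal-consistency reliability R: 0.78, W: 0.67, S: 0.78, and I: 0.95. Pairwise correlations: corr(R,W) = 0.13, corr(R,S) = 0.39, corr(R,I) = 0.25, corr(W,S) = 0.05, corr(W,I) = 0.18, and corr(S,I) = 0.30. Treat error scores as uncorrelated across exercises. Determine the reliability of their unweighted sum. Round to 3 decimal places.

Var(R+W+S+I) = 4 + 2·[0.13 + 0.39 + 0.25 + 0.05 + 0.18 + 0.30] = 4 + 2.6 = 6.6.
Under uncorrelated errors the observed covariances equal the true-score covariances, so only the own-variance terms attenuate.
True-score variance = [0.78 + 0.67 + 0.78 + 0.95] + 2.6 = 3.18 + 2.6 = 5.78.
Reliability = 5.78 / 6.6 = 0.876.

0.876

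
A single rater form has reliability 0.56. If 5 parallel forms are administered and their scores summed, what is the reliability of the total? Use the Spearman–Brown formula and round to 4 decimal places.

0.8642

ρ_k = kρ / (1 + (k−1)ρ) = 5·0.56 / (1 + 4·0.56) = 2.800 / 3.240 = 0.8642.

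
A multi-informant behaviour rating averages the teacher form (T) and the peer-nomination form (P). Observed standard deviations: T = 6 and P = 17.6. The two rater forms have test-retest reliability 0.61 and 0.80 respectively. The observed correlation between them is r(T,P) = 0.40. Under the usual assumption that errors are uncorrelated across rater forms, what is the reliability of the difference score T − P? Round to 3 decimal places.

0.709

Var(T−P) = 6² + 17.6² − 2·6·17.6·0.40 = 345.76 − 84.48 = 261.28.
With uncorrelated errors the cross-covariances are all true-score covariance, so they carry over unchanged; only the diagonal terms shrink to ρᵢσᵢ².
True-score variance = [6²·0.61 + 17.6²·0.80] − 84.48 = 269.768 − 84.48 = 185.288.
Reliability = 185.288 / 261.28 = 0.709.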